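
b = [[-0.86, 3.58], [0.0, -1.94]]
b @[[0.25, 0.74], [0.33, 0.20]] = [[0.97, 0.08], [-0.64, -0.39]]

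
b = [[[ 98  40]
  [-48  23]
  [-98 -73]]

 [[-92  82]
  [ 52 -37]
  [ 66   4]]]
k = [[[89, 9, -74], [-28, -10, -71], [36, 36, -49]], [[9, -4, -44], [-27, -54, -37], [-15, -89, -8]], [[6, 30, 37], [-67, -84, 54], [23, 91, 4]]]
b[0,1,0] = -48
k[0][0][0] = 89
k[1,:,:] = [[9, -4, -44], [-27, -54, -37], [-15, -89, -8]]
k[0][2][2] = -49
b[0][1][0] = -48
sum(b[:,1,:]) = -10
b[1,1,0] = 52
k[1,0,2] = -44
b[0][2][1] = -73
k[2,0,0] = 6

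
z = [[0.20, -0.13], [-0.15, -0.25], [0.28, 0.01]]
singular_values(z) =[0.38, 0.28]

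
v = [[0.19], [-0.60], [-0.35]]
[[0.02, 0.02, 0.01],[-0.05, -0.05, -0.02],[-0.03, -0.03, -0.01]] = v @ [[0.08, 0.09, 0.03]]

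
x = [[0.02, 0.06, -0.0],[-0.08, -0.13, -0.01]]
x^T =[[0.02, -0.08], [0.06, -0.13], [-0.0, -0.01]]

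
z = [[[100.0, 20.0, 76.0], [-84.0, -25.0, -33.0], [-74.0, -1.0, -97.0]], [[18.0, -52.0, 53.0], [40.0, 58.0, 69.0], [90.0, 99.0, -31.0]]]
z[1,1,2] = 69.0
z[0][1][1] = -25.0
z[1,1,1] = 58.0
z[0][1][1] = -25.0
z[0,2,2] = -97.0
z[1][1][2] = 69.0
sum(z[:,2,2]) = -128.0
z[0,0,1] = 20.0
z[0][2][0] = -74.0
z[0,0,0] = 100.0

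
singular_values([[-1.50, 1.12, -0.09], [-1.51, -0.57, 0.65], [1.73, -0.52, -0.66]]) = [2.91, 1.3, 0.29]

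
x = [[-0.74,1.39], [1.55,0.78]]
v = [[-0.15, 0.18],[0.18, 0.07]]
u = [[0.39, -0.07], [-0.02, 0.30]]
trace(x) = 0.04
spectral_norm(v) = 0.25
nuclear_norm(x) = 3.31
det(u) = 0.12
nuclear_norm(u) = 0.69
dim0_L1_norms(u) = [0.41, 0.37]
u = v @ x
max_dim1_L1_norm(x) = 2.33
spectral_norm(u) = 0.41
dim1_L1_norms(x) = [2.13, 2.33]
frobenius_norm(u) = 0.50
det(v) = -0.04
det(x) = -2.73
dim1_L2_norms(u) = [0.4, 0.3]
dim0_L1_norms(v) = [0.33, 0.25]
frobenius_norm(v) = 0.30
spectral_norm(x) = 1.74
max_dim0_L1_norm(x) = 2.29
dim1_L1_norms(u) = [0.46, 0.32]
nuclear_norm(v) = 0.42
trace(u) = 0.69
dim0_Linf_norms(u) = [0.39, 0.3]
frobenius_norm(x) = 2.34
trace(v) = -0.08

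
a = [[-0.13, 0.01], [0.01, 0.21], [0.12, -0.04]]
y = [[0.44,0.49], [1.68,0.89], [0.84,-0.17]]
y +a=[[0.31, 0.5], [1.69, 1.1], [0.96, -0.21]]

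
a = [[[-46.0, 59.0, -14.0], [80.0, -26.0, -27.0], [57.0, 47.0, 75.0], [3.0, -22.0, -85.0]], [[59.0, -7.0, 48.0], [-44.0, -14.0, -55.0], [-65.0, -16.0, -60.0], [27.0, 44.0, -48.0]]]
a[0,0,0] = -46.0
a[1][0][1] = -7.0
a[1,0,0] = 59.0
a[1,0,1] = -7.0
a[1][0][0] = 59.0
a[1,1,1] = -14.0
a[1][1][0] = -44.0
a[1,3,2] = -48.0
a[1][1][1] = -14.0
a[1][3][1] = 44.0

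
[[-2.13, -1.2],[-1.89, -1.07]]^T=[[-2.13, -1.89],[-1.20, -1.07]]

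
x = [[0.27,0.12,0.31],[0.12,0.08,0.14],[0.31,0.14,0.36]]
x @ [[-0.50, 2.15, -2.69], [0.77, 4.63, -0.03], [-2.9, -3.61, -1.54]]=[[-0.94, 0.02, -1.21],[-0.40, 0.12, -0.54],[-1.09, 0.02, -1.39]]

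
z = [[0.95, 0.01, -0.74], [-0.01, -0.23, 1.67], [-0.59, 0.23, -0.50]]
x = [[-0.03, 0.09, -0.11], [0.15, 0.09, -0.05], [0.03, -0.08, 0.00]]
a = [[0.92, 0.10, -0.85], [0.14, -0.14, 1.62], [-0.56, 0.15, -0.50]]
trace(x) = 0.06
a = x + z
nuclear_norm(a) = 3.08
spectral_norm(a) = 1.92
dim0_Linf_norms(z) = [0.95, 0.23, 1.67]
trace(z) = 0.22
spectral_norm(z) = 1.93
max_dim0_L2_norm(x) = 0.16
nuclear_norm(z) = 3.11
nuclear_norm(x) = 0.39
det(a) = -0.19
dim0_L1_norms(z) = [1.55, 0.47, 2.91]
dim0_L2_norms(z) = [1.12, 0.33, 1.89]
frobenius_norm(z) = 2.22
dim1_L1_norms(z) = [1.7, 1.91, 1.32]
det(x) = 0.00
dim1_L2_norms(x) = [0.15, 0.18, 0.09]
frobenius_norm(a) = 2.20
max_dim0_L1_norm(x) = 0.26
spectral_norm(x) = 0.20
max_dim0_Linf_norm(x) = 0.15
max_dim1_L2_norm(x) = 0.18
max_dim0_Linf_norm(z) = 1.67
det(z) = -0.16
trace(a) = 0.28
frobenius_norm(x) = 0.25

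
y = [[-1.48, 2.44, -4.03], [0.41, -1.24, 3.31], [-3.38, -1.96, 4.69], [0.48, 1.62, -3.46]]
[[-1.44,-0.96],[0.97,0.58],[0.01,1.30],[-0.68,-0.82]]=y @ [[0.34, -0.1], [0.08, -0.37], [0.28, 0.05]]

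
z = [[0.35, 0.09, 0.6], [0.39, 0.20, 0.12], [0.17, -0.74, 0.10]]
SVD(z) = [[0.8, -0.36, 0.48], [0.35, -0.36, -0.86], [0.48, 0.86, -0.16]] @ diag([0.7892342155239715, 0.7706840936303501, 0.25837062695172464]) @ [[0.63, -0.27, 0.72],[-0.16, -0.96, -0.23],[-0.76, -0.03, 0.65]]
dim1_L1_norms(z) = [1.04, 0.71, 1.01]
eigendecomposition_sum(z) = [[-0.13+0.00j, (0.19-0j), (0.13+0j)], [0.06-0.00j, -0.09+0.00j, (-0.06-0j)], [0.15-0.00j, (-0.21+0j), -0.14-0.00j]] + [[(0.24+0.04j), -0.05+0.32j, 0.24-0.10j], [0.16-0.11j, (0.14+0.22j), (0.09-0.19j)], [(0.01+0.2j), -0.27+0.02j, (0.12+0.17j)]] + [[0.24-0.04j, -0.05-0.32j, (0.24+0.1j)], [(0.16+0.11j), (0.14-0.22j), (0.09+0.19j)], [0.01-0.20j, -0.27-0.02j, (0.12-0.17j)]]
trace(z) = 0.65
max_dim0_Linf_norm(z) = 0.74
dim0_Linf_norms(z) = [0.39, 0.74, 0.6]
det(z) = -0.16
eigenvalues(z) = [(-0.36+0j), (0.5+0.43j), (0.5-0.43j)]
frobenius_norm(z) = 1.13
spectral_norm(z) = 0.79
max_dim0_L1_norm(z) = 1.03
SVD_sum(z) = [[0.40, -0.17, 0.46], [0.18, -0.08, 0.20], [0.24, -0.1, 0.28]] + [[0.04, 0.27, 0.06], [0.04, 0.27, 0.06], [-0.10, -0.64, -0.15]] + [[-0.09, -0.0, 0.08], [0.17, 0.01, -0.15], [0.03, 0.00, -0.03]]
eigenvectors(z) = [[0.64+0.00j, -0.66+0.00j, (-0.66-0j)], [(-0.29+0j), -0.39+0.35j, (-0.39-0.35j)], [(-0.71+0j), (-0.11-0.52j), (-0.11+0.52j)]]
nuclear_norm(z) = 1.82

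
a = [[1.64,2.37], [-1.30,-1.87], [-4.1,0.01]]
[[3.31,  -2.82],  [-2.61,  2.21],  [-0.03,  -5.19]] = a @[[0.01, 1.26], [1.39, -2.06]]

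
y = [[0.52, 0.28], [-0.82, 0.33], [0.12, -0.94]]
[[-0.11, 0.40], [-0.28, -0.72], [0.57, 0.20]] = y@ [[0.11, 0.83],[-0.59, -0.11]]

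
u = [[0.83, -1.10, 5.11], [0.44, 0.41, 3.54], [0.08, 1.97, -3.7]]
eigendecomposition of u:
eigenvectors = [[0.52,0.94,-0.65], [0.81,-0.31,-0.38], [0.29,-0.13,0.65]]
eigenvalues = [1.96, 0.51, -4.92]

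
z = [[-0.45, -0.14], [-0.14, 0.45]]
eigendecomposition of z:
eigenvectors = [[-0.99, 0.15],[-0.15, -0.99]]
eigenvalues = [-0.47, 0.47]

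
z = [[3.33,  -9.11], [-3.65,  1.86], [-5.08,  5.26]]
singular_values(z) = [12.39, 3.28]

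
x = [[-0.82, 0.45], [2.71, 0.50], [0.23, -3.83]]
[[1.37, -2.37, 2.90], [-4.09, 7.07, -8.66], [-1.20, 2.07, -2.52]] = x@[[-1.55, 2.68, -3.28],[0.22, -0.38, 0.46]]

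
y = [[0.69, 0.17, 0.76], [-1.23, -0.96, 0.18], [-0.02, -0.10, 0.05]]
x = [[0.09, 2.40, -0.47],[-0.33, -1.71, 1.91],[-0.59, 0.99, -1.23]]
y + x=[[0.78, 2.57, 0.29],[-1.56, -2.67, 2.09],[-0.61, 0.89, -1.18]]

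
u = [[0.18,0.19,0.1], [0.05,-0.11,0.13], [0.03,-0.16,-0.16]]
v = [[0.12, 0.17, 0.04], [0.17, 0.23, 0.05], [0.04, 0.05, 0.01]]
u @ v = [[0.06, 0.08, 0.02], [-0.01, -0.01, -0.00], [-0.03, -0.04, -0.01]]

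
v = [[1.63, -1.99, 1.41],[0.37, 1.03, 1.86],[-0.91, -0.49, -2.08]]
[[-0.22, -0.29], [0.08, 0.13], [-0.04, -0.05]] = v@[[0.06, 0.00], [0.13, 0.14], [-0.04, -0.01]]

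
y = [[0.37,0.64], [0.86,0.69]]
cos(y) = [[0.70, -0.29], [-0.39, 0.55]]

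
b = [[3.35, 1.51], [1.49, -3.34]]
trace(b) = 0.01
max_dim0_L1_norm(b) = 4.85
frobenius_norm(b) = 5.18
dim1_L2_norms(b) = [3.67, 3.66]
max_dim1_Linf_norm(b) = 3.35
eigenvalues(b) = [3.67, -3.66]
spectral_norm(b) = 3.68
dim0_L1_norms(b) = [4.84, 4.85]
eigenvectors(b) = [[0.98, -0.21], [0.21, 0.98]]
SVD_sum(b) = [[2.5, 2.4], [-0.89, -0.86]] + [[0.85, -0.89],  [2.38, -2.48]]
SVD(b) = [[-0.94, 0.34], [0.34, 0.94]] @ diag([3.6771079169135374, 3.6547472371385386]) @ [[-0.72, -0.69], [0.69, -0.72]]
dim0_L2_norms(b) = [3.67, 3.67]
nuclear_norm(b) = 7.33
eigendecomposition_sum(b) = [[3.51, 0.76], [0.75, 0.16]] + [[-0.16, 0.75], [0.74, -3.50]]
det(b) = -13.44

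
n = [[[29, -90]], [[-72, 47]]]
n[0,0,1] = -90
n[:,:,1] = [[-90], [47]]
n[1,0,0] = -72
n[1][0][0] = -72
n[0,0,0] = 29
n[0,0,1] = -90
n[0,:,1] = [-90]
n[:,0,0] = [29, -72]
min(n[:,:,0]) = -72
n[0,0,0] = 29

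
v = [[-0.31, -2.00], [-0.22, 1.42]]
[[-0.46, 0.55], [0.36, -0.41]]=v @ [[-0.07, 0.04], [0.24, -0.28]]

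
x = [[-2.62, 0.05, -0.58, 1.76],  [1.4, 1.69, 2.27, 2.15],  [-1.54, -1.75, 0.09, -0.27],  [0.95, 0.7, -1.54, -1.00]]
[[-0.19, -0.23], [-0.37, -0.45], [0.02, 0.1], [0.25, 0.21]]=x@ [[0.12, 0.10], [-0.13, -0.15], [-0.16, -0.13], [0.02, -0.02]]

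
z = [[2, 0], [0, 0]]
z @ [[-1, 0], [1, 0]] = [[-2, 0], [0, 0]]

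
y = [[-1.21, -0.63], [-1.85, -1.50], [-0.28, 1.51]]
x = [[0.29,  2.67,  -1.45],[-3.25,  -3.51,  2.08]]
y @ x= [[1.70, -1.02, 0.44], [4.34, 0.33, -0.44], [-4.99, -6.05, 3.55]]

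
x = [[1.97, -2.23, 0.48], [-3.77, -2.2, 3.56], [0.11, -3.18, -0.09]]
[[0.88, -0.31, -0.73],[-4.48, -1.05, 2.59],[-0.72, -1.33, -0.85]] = x@[[0.8, 0.26, -0.25],  [0.26, 0.42, 0.24],  [-0.25, 0.24, 0.61]]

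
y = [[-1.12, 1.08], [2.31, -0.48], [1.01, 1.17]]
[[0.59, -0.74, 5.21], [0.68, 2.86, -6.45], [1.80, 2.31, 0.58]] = y @ [[0.52, 1.40, -2.28], [1.09, 0.77, 2.46]]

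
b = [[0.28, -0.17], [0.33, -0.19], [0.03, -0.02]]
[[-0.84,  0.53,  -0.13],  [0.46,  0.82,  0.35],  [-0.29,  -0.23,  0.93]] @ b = [[-0.06, 0.04],[0.41, -0.24],[-0.13, 0.07]]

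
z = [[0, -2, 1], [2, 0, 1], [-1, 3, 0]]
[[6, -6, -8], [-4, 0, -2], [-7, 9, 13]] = z@[[-2, 0, -1], [-3, 3, 4], [0, 0, 0]]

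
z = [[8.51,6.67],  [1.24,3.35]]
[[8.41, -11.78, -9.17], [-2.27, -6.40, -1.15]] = z@ [[2.14, 0.16, -1.14], [-1.47, -1.97, 0.08]]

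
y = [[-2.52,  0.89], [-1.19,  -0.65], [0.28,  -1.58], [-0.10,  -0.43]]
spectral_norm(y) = 2.93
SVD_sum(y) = [[-2.48, 0.99], [-0.80, 0.32], [0.78, -0.31], [0.06, -0.02]] + [[-0.04, -0.10], [-0.39, -0.97], [-0.50, -1.27], [-0.16, -0.41]]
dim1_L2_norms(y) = [2.67, 1.36, 1.6, 0.44]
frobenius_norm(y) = 3.43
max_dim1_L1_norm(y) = 3.41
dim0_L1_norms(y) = [4.09, 3.55]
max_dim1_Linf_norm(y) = 2.52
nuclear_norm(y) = 4.71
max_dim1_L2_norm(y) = 2.67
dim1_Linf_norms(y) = [2.52, 1.19, 1.58, 0.43]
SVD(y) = [[-0.91, -0.06], [-0.3, -0.59], [0.29, -0.77], [0.02, -0.25]] @ diag([2.9321691625898345, 1.7757206993097838]) @ [[0.93, -0.37],[0.37, 0.93]]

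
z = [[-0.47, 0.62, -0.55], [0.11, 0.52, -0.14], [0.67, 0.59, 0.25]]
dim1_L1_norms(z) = [1.64, 0.77, 1.51]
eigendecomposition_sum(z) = [[-0.12-0.00j, (0.23+0j), (-0.11-0j)], [(0.06+0j), (-0.1-0j), (0.05+0j)], [(0.15+0j), -0.26-0.00j, 0.12+0.00j]] + [[(-0.17+0.03j), 0.20+0.45j, (-0.22-0.14j)],[0.03+0.12j, 0.31-0.16j, -0.09+0.16j],[(0.26+0.22j), (0.43-0.86j), (0.06+0.52j)]] + [[-0.17-0.03j,  0.20-0.45j,  -0.22+0.14j], [(0.03-0.12j),  (0.31+0.16j),  -0.09-0.16j], [(0.26-0.22j),  0.43+0.86j,  0.06-0.52j]]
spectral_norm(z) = 1.05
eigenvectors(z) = [[0.62+0.00j, 0.28-0.33j, 0.28+0.33j], [(-0.28+0j), (-0.24-0.18j), (-0.24+0.18j)], [-0.73+0.00j, -0.85+0.00j, (-0.85-0j)]]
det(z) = -0.02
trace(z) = 0.30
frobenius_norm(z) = 1.44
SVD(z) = [[0.71, 0.61, -0.36], [0.52, -0.09, 0.85], [0.48, -0.79, -0.38]] @ diag([1.049829217995975, 0.9833171325321398, 0.018601879225752353]) @ [[0.04, 0.94, -0.33], [-0.84, -0.14, -0.53], [0.54, -0.3, -0.79]]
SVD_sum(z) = [[0.03, 0.7, -0.24], [0.02, 0.51, -0.18], [0.02, 0.48, -0.16]] + [[-0.5, -0.08, -0.31], [0.08, 0.01, 0.05], [0.65, 0.11, 0.41]] + [[-0.0, 0.00, 0.01], [0.01, -0.00, -0.01], [-0.00, 0.00, 0.01]]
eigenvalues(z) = [(-0.1+0j), (0.2+0.39j), (0.2-0.39j)]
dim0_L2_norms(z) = [0.83, 1.0, 0.62]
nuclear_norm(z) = 2.05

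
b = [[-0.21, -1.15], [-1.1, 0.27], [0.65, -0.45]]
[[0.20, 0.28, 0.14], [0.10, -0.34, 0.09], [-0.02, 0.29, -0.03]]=b @ [[-0.13, 0.24, -0.11], [-0.15, -0.29, -0.1]]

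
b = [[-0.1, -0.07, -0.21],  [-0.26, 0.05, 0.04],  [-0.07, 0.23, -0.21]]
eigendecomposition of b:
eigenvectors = [[0.46+0.00j,0.65+0.00j,0.65-0.00j], [(-0.76+0j),0.42+0.25j,(0.42-0.25j)], [(-0.47+0j),0.31-0.48j,0.31+0.48j]]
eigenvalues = [(0.23+0j), (-0.25+0.13j), (-0.25-0.13j)]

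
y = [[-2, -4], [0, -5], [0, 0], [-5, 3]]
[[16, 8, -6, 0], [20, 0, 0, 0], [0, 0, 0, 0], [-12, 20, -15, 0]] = y @ [[0, -4, 3, 0], [-4, 0, 0, 0]]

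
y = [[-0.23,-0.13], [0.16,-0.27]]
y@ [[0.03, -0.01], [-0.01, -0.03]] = [[-0.01, 0.01], [0.01, 0.01]]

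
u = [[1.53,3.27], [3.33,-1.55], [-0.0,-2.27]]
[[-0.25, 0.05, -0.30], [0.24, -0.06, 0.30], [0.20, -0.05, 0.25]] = u @ [[0.03, -0.01, 0.04], [-0.09, 0.02, -0.11]]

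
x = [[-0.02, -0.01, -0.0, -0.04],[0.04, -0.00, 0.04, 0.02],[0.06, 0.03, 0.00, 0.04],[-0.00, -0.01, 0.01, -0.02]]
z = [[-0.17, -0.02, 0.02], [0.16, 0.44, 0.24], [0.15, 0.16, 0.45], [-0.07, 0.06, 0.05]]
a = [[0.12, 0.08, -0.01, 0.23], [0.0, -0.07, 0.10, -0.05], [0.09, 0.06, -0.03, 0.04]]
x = z @ a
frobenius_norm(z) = 0.75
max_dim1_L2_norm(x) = 0.08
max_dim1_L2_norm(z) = 0.53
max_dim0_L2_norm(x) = 0.07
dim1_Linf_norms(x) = [0.04, 0.04, 0.06, 0.02]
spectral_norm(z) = 0.69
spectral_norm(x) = 0.10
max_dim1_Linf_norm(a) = 0.23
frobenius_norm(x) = 0.11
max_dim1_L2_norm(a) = 0.27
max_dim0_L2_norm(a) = 0.24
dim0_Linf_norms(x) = [0.06, 0.03, 0.04, 0.04]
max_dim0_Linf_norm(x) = 0.06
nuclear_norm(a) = 0.47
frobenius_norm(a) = 0.32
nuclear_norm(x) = 0.17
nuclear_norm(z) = 1.12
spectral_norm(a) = 0.30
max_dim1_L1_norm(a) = 0.44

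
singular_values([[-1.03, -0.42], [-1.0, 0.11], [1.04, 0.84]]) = [1.91, 0.61]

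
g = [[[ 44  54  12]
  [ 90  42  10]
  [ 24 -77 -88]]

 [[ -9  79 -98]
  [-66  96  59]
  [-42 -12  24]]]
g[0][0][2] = 12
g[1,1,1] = 96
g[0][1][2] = 10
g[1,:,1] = [79, 96, -12]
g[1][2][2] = 24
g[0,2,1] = -77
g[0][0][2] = 12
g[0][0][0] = 44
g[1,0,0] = -9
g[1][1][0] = -66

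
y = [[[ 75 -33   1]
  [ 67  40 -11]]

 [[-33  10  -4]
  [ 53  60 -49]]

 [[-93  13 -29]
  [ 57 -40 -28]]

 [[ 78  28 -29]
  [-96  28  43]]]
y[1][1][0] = 53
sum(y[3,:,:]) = 52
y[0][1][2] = -11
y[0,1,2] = -11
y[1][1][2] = -49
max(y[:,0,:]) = 78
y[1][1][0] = 53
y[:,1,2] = [-11, -49, -28, 43]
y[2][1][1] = -40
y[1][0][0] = -33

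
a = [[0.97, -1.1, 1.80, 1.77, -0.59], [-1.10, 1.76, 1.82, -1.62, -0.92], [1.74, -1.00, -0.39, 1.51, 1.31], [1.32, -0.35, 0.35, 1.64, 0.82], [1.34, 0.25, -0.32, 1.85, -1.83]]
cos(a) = [[0.04, 0.75, 1.01, -0.54, -1.35], [0.03, 0.49, -0.09, 1.03, -0.84], [-0.29, 0.15, 0.33, -0.88, 1.02], [-0.39, -0.13, -0.65, 0.43, 0.44], [0.60, 0.18, -1.33, 0.9, -0.68]]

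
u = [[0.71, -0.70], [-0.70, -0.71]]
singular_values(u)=[1.0, 1.0]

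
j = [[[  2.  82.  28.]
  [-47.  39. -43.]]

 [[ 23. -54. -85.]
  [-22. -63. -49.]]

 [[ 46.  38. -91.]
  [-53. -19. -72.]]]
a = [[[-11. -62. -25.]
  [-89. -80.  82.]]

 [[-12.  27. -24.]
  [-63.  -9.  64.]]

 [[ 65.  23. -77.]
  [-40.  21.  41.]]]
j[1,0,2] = -85.0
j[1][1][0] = -22.0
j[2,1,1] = -19.0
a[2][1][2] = 41.0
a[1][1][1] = -9.0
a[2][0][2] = -77.0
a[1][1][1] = -9.0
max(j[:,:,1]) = 82.0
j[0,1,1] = 39.0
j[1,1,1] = -63.0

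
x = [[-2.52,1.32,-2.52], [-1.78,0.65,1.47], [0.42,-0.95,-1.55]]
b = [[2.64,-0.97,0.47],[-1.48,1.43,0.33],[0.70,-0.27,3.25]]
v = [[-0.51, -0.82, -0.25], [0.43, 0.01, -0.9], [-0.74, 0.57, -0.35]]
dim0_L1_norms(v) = [1.68, 1.4, 1.5]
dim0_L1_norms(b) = [4.82, 2.67, 4.05]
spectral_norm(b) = 3.84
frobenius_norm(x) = 4.87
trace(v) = -0.85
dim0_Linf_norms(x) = [2.52, 1.32, 2.52]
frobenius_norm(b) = 4.86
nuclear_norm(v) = 2.99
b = v @ x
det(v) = -0.99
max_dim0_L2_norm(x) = 3.3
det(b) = 7.33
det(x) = -7.38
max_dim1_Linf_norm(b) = 3.25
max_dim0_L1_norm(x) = 5.54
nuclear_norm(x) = 7.41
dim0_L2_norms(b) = [3.11, 1.75, 3.3]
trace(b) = 7.32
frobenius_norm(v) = 1.73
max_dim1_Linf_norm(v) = 0.9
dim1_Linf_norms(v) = [0.82, 0.9, 0.74]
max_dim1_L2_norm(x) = 3.8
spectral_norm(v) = 1.00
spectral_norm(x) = 3.85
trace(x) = -3.42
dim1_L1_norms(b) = [4.08, 3.24, 4.22]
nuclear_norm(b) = 7.40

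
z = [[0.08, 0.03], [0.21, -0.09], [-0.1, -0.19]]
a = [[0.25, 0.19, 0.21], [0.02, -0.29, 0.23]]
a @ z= [[0.04,-0.05], [-0.08,-0.02]]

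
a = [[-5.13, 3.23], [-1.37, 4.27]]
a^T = [[-5.13, -1.37], [3.23, 4.27]]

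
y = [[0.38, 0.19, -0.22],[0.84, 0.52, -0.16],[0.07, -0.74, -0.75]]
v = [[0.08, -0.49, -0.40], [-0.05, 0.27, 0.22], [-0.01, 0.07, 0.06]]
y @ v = [[0.02, -0.15, -0.12], [0.04, -0.28, -0.23], [0.05, -0.29, -0.24]]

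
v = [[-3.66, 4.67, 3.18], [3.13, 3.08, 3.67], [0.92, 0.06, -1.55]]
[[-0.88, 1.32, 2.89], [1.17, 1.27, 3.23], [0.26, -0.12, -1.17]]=v@[[0.31, 0.04, 0.02],[0.04, 0.24, 0.11],[0.02, 0.11, 0.77]]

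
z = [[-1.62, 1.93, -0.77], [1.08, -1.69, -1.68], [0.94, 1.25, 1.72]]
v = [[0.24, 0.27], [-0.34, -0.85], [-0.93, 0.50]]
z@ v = [[-0.33,-2.46], [2.4,0.89], [-1.80,0.05]]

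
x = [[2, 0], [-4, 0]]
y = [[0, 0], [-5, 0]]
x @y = [[0, 0], [0, 0]]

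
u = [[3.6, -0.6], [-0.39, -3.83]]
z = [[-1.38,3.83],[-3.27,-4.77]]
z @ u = [[-6.46, -13.84], [-9.91, 20.23]]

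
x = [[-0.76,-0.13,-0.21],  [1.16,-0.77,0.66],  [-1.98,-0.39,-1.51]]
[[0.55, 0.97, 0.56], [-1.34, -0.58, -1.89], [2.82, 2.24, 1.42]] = x@[[-0.32, -1.23, -0.92],[0.01, -0.81, 1.06],[-1.45, 0.34, -0.01]]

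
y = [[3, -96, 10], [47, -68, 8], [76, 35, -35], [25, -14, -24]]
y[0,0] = 3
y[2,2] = -35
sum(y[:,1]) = -143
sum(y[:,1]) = -143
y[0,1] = -96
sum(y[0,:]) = -83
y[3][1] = -14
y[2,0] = 76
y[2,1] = 35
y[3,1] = -14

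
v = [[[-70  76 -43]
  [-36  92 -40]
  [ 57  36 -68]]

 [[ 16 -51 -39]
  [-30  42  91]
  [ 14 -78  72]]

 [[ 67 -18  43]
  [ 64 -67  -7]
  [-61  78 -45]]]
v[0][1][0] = -36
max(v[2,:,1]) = 78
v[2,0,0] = 67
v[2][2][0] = -61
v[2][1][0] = 64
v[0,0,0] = -70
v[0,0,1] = 76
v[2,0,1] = -18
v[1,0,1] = -51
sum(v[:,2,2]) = -41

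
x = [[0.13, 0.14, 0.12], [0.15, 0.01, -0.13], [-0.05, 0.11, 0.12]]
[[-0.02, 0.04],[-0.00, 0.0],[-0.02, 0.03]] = x@[[-0.01, 0.01], [-0.13, 0.28], [-0.01, 0.01]]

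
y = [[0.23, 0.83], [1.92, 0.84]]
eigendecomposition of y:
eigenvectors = [[-0.64,  -0.46],  [0.77,  -0.89]]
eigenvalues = [-0.76, 1.83]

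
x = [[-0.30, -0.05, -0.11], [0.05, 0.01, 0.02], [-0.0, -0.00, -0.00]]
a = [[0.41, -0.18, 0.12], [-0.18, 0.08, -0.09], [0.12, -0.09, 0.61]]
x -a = [[-0.71, 0.13, -0.23], [0.23, -0.07, 0.11], [-0.12, 0.09, -0.61]]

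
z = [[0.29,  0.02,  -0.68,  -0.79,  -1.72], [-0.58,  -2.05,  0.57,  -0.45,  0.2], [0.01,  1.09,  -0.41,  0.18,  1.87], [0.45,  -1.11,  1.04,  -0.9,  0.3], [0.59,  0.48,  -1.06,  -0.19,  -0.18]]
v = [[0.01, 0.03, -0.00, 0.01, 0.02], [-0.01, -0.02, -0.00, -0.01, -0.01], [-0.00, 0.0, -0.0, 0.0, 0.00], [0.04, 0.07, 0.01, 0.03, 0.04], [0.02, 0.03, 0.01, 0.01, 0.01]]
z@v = [[-0.06, -0.10, -0.03, -0.04, -0.04], [0.0, -0.0, -0.0, 0.0, -0.01], [0.03, 0.05, 0.02, 0.01, 0.02], [-0.01, -0.02, -0.01, -0.01, -0.01], [-0.01, -0.01, -0.0, -0.01, -0.0]]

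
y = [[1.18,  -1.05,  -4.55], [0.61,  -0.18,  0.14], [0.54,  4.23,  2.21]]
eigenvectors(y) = [[-0.87+0.00j, (-0.87-0j), 0.72+0.00j],[-0.10+0.12j, -0.10-0.12j, -0.49+0.00j],[0.22+0.40j, 0.22-0.40j, 0.49+0.00j]]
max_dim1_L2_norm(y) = 4.82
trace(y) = 3.21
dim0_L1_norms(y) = [2.33, 5.46, 6.9]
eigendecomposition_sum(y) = [[0.70+1.13j, -1.09+3.15j, -2.11+1.49j], [0.23+0.04j, 0.30+0.51j, -0.04+0.45j], [0.34-0.61j, 1.73-0.30j, (1.22+0.59j)]] + [[(0.7-1.13j), (-1.09-3.15j), (-2.11-1.49j)], [0.23-0.04j, 0.30-0.51j, (-0.04-0.45j)], [(0.34+0.61j), (1.73+0.3j), 1.22-0.59j]] + [[-0.21+0.00j,(1.14-0j),(-0.33-0j)],[(0.15-0j),(-0.77+0j),(0.23+0j)],[(-0.15+0j),(0.78-0j),-0.23-0.00j]]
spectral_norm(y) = 6.08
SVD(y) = [[-0.71, -0.71, 0.01], [-0.01, -0.01, -1.0], [0.71, -0.71, 0.00]] @ diag([6.082358101412469, 3.0453722625612394, 0.6486352662357856]) @ [[-0.08, 0.61, 0.79], [-0.4, -0.74, 0.54], [-0.91, 0.27, -0.3]]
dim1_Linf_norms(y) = [4.55, 0.61, 4.23]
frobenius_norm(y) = 6.83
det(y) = -12.01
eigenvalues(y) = [(2.21+2.23j), (2.21-2.23j), (-1.22+0j)]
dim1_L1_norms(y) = [6.78, 0.93, 6.98]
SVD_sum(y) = [[0.33, -2.64, -3.39], [0.0, -0.03, -0.04], [-0.32, 2.63, 3.37]] + [[0.86, 1.59, -1.16],[0.01, 0.03, -0.02],[0.87, 1.6, -1.16]] + [[-0.01,0.0,-0.0], [0.59,-0.18,0.20], [-0.00,0.0,-0.0]]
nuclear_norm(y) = 9.78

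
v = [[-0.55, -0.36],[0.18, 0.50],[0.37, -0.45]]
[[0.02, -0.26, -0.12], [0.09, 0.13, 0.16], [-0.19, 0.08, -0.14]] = v@[[-0.21, 0.38, 0.01], [0.26, 0.13, 0.32]]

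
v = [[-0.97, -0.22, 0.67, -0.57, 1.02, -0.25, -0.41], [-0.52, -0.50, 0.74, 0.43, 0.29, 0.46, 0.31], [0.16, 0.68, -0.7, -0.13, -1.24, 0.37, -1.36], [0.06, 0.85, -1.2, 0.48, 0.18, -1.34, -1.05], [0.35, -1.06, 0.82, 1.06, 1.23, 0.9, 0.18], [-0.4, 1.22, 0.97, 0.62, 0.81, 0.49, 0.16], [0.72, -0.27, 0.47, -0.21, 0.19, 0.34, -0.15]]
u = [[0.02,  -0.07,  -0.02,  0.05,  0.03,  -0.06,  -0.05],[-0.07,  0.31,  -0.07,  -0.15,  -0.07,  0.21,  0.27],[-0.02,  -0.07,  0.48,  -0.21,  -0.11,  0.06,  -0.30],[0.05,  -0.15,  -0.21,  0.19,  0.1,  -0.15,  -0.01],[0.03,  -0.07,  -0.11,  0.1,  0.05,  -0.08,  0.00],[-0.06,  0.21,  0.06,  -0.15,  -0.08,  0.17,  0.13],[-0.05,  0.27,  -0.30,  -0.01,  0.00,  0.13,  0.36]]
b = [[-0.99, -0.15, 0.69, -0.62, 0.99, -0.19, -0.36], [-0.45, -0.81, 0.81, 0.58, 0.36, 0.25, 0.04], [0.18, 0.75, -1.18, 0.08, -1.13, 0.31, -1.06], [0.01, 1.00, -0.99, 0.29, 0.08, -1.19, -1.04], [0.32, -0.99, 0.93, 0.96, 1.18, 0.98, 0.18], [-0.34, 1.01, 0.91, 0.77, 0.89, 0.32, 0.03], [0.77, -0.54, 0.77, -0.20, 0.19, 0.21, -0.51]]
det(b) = 9.95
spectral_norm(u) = 0.87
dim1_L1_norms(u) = [0.3, 1.15, 1.25, 0.86, 0.44, 0.86, 1.12]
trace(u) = 1.58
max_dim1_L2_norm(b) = 2.29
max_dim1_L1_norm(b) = 5.54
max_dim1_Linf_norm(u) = 0.48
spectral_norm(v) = 3.52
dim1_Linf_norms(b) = [0.99, 0.81, 1.18, 1.19, 1.18, 1.01, 0.77]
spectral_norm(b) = 3.64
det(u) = -0.00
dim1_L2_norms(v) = [1.74, 1.28, 2.13, 2.31, 2.32, 1.97, 1.02]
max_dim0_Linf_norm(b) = 1.19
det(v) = 5.48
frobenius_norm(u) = 1.12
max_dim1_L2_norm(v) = 2.32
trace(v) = -0.12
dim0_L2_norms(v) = [1.43, 2.04, 2.18, 1.52, 2.21, 1.84, 1.82]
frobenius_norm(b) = 4.97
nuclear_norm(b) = 11.36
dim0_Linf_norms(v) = [0.97, 1.22, 1.2, 1.06, 1.24, 1.34, 1.36]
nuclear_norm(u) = 1.61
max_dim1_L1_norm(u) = 1.25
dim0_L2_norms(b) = [1.42, 2.13, 2.41, 1.54, 2.15, 1.65, 1.62]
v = u + b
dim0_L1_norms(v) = [3.18, 4.8, 5.57, 3.5, 4.96, 4.15, 3.62]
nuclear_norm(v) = 11.36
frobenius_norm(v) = 4.98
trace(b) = -1.70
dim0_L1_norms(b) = [3.06, 5.25, 6.28, 3.5, 4.82, 3.45, 3.22]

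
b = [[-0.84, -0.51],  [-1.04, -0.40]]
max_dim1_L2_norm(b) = 1.11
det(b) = -0.19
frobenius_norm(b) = 1.49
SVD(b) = [[-0.66, -0.75], [-0.75, 0.66]] @ diag([1.4798797309480227, 0.1313620262069984]) @ [[0.9, 0.43], [-0.43, 0.90]]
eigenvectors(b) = [[-0.69, 0.46], [-0.73, -0.89]]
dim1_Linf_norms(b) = [0.84, 1.04]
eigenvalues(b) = [-1.38, 0.14]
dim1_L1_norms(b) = [1.35, 1.44]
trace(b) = -1.24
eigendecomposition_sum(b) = [[-0.89, -0.46],  [-0.94, -0.49]] + [[0.05, -0.05], [-0.1, 0.09]]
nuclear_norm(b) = 1.61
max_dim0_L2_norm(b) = 1.34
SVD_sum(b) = [[-0.88, -0.42],[-1.0, -0.48]] + [[0.04,-0.09], [-0.04,0.08]]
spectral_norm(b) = 1.48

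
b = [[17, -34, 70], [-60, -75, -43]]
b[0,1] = -34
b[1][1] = -75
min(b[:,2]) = -43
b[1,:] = [-60, -75, -43]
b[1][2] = -43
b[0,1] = -34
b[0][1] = -34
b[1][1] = -75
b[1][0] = -60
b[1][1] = -75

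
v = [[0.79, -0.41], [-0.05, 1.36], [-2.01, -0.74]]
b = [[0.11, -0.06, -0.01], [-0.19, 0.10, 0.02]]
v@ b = [[0.16, -0.09, -0.02], [-0.26, 0.14, 0.03], [-0.08, 0.05, 0.01]]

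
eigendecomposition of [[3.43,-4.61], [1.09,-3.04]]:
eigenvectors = [[0.98,  0.64],  [0.19,  0.77]]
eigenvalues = [2.53, -2.14]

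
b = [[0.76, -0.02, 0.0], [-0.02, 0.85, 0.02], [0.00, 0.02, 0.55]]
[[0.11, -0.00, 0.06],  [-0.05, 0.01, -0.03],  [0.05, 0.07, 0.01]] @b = [[0.08, -0.0, 0.03], [-0.04, 0.01, -0.02], [0.04, 0.06, 0.01]]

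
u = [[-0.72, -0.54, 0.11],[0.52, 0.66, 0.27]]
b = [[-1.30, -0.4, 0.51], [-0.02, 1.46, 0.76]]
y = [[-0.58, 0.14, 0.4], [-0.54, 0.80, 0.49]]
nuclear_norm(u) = 1.54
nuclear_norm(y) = 1.62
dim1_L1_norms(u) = [1.37, 1.45]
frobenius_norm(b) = 2.20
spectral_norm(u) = 1.23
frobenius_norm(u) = 1.27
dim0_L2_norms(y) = [0.79, 0.81, 0.63]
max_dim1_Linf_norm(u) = 0.72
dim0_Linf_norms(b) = [1.3, 1.46, 0.76]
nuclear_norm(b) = 3.10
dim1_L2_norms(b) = [1.45, 1.65]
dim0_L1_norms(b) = [1.32, 1.86, 1.27]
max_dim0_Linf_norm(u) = 0.72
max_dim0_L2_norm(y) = 0.81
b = u + y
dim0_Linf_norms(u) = [0.72, 0.66, 0.27]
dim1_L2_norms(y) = [0.72, 1.08]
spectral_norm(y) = 1.24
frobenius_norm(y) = 1.30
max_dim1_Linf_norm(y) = 0.8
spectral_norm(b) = 1.66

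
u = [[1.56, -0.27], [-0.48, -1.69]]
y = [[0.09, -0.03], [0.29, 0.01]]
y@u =[[0.15, 0.03], [0.45, -0.10]]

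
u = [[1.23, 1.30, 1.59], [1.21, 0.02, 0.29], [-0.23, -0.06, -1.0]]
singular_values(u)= [2.68, 0.91, 0.56]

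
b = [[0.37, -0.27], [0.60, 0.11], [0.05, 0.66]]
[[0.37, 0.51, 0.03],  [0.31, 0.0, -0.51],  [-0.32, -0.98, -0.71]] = b@[[0.61, 0.28, -0.66], [-0.53, -1.50, -1.03]]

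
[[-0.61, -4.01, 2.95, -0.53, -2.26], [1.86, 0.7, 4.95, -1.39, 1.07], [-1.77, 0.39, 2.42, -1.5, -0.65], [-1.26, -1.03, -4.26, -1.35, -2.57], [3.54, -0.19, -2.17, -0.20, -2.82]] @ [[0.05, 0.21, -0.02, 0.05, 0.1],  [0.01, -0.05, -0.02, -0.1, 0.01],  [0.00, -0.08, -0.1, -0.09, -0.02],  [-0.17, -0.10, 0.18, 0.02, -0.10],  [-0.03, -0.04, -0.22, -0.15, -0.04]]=[[0.09, -0.02, 0.20, 0.43, -0.02],[0.3, 0.06, -1.03, -0.61, 0.19],[0.19, -0.41, -0.34, -0.28, -0.05],[0.23, 0.37, 0.79, 0.78, 0.19],[0.29, 1.06, 0.73, 0.81, 0.53]]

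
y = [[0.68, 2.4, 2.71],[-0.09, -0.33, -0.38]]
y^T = [[0.68,-0.09], [2.4,-0.33], [2.71,-0.38]]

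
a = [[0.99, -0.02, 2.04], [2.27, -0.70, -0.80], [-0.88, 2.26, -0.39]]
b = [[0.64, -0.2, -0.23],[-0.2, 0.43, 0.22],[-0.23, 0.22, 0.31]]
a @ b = [[0.17, 0.24, 0.40], [1.78, -0.93, -0.92], [-0.93, 1.06, 0.58]]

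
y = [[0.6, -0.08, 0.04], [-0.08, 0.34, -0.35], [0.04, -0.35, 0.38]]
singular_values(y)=[0.76, 0.56, 0.01]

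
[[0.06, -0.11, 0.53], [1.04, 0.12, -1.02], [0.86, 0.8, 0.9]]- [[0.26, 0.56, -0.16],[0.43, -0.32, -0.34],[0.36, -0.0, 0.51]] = [[-0.20,-0.67,0.69], [0.61,0.44,-0.68], [0.50,0.8,0.39]]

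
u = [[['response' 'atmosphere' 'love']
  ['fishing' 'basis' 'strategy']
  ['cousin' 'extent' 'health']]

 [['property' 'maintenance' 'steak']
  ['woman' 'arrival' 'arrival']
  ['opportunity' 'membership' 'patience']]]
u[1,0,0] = 'property'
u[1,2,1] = 'membership'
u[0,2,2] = 'health'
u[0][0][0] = 'response'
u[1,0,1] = 'maintenance'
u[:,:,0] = [['response', 'fishing', 'cousin'], ['property', 'woman', 'opportunity']]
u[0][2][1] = 'extent'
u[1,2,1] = 'membership'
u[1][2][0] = 'opportunity'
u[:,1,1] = ['basis', 'arrival']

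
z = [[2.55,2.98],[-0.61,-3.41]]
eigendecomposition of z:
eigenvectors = [[0.99, -0.47], [-0.11, 0.88]]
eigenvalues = [2.23, -3.09]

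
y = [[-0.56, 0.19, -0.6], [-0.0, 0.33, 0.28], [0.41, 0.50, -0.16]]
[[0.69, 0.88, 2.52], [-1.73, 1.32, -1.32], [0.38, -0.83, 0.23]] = y@[[2.04,-3.49,-0.34], [-2.09,1.97,-0.57], [-3.71,2.41,-4.06]]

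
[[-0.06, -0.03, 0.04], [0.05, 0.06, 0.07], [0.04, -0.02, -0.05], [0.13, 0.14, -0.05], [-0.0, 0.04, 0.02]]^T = [[-0.06, 0.05, 0.04, 0.13, -0.00], [-0.03, 0.06, -0.02, 0.14, 0.04], [0.04, 0.07, -0.05, -0.05, 0.02]]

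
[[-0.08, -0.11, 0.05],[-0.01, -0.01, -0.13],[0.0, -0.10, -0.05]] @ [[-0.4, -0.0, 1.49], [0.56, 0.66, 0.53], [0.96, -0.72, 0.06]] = [[0.02, -0.11, -0.17], [-0.13, 0.09, -0.03], [-0.1, -0.03, -0.06]]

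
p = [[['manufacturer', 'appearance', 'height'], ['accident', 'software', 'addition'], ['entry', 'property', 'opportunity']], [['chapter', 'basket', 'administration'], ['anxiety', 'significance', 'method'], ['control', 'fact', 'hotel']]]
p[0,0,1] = 'appearance'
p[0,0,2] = 'height'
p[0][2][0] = 'entry'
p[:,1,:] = [['accident', 'software', 'addition'], ['anxiety', 'significance', 'method']]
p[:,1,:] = [['accident', 'software', 'addition'], ['anxiety', 'significance', 'method']]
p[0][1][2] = 'addition'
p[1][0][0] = 'chapter'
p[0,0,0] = 'manufacturer'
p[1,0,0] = 'chapter'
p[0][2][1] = 'property'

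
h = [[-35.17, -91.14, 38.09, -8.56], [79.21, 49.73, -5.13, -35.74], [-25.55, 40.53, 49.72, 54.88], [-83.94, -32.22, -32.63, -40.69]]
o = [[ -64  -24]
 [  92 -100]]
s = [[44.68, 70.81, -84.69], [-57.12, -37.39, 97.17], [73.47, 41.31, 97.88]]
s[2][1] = 41.31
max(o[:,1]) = -24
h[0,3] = -8.56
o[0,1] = -24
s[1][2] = 97.17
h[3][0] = -83.94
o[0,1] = -24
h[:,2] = [38.09, -5.13, 49.72, -32.63]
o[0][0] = -64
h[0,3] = -8.56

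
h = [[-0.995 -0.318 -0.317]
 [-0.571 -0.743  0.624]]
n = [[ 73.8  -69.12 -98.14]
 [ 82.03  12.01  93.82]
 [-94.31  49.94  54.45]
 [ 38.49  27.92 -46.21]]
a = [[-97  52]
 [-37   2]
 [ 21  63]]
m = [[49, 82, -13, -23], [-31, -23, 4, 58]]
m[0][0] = 49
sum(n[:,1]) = 20.749999999999993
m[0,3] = -23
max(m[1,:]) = 58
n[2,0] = -94.31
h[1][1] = -0.743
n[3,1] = 27.92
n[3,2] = -46.21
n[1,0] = 82.03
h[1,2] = 0.624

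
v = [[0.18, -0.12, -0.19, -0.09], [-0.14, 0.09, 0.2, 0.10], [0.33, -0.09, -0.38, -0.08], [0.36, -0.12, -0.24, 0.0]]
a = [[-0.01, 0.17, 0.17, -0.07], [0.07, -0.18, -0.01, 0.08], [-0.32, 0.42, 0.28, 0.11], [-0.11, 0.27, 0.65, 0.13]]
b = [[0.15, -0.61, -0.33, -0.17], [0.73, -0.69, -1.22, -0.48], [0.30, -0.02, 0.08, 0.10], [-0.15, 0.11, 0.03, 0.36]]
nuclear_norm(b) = 2.80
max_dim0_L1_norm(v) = 1.01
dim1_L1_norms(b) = [1.26, 3.12, 0.5, 0.65]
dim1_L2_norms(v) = [0.3, 0.28, 0.52, 0.45]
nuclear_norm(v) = 1.00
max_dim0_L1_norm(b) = 1.66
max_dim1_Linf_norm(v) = 0.38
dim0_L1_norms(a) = [0.51, 1.04, 1.11, 0.39]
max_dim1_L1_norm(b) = 3.12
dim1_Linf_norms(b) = [0.61, 1.22, 0.3, 0.36]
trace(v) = -0.11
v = a @ b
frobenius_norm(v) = 0.80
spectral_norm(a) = 0.93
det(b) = 0.07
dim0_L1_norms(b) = [1.33, 1.43, 1.66, 1.11]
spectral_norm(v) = 0.78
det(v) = 0.00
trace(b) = -0.10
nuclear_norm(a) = 1.44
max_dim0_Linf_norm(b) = 1.22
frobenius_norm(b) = 1.88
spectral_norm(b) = 1.79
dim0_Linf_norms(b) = [0.73, 0.69, 1.22, 0.48]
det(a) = 0.00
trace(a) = 0.22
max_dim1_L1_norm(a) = 1.16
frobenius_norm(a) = 1.00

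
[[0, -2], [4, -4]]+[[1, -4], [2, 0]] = [[1, -6], [6, -4]]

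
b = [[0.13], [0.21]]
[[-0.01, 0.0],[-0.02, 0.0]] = b@[[-0.09, 0.02]]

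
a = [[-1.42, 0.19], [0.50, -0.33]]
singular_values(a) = [1.53, 0.24]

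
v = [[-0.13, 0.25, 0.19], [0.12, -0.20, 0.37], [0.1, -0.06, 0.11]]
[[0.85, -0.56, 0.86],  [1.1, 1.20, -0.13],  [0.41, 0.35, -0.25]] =v@[[1.26, -0.17, -3.3], [1.49, -3.42, 0.83], [3.37, 1.44, 1.16]]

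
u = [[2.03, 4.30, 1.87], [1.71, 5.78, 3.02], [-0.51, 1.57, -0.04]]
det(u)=-5.890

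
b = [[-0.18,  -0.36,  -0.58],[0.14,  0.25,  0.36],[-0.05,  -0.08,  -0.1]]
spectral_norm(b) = 0.85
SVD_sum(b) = [[-0.19, -0.37, -0.57], [0.13, 0.24, 0.37], [-0.04, -0.07, -0.11]] + [[0.01, 0.01, -0.01], [0.01, 0.01, -0.01], [-0.01, -0.01, 0.01]] + [[0.00, -0.00, 0.0], [0.0, -0.00, 0.00], [0.00, -0.00, 0.00]]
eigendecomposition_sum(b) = [[-0.18, -0.36, -0.56], [0.14, 0.27, 0.43], [-0.05, -0.09, -0.15]] + [[0.00, 0.01, 0.01], [-0.0, -0.01, -0.01], [0.0, 0.00, 0.0]] + [[0.0,-0.01,-0.03], [0.00,-0.02,-0.06], [-0.0,0.01,0.04]]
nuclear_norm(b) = 0.89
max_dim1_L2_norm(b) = 0.71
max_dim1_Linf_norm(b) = 0.58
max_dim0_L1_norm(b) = 1.04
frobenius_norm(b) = 0.85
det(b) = 0.00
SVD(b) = [[-0.83, -0.53, 0.20], [0.54, -0.64, 0.55], [-0.16, 0.56, 0.81]] @ diag([0.8531634291846553, 0.03334903537912875, 7.02933899575837e-05]) @ [[0.27,0.52,0.81], [-0.69,-0.48,0.54], [0.67,-0.71,0.23]]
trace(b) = -0.03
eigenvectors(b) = [[0.78, 0.67, -0.34], [-0.59, -0.7, -0.74], [0.2, 0.23, 0.58]]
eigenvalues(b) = [-0.06, -0.0, 0.03]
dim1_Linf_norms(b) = [0.58, 0.36, 0.1]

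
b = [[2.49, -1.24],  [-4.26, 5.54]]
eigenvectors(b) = [[-0.71,0.28], [-0.71,-0.96]]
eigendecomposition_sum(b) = [[0.98, 0.28], [0.97, 0.28]] + [[1.51, -1.52], [-5.23, 5.26]]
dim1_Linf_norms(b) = [2.49, 5.54]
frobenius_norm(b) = 7.52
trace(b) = 8.03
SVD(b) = [[-0.35, 0.94], [0.94, 0.35]] @ diag([7.434098917662115, 1.1450210838298789]) @ [[-0.65, 0.76],[0.76, 0.65]]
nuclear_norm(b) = 8.58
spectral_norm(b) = 7.43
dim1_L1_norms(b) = [3.73, 9.8]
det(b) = 8.51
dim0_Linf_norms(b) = [4.26, 5.54]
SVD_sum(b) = [[1.68, -1.94], [-4.56, 5.28]] + [[0.81, 0.7], [0.3, 0.26]]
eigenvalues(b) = [1.26, 6.77]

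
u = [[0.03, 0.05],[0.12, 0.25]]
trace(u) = 0.28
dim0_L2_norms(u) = [0.12, 0.25]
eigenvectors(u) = [[-0.90, -0.2], [0.44, -0.98]]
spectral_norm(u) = 0.28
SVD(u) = [[-0.2, -0.98], [-0.98, 0.20]] @ diag([0.28332308464119654, 0.005294309152039702]) @ [[-0.44, -0.90], [-0.9, 0.44]]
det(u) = 0.00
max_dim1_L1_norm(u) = 0.37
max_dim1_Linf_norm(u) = 0.25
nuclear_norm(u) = 0.29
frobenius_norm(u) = 0.28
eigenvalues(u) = [0.01, 0.27]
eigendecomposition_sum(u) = [[0.0, -0.00],[-0.0, 0.00]] + [[0.03,0.05], [0.12,0.25]]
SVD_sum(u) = [[0.03,0.05], [0.12,0.25]] + [[0.00,-0.00], [-0.00,0.00]]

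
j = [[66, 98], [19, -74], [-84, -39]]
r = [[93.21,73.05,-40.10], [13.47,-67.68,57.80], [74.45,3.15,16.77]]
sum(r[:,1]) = 8.51999999999999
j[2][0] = -84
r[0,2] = -40.1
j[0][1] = 98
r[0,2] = -40.1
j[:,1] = [98, -74, -39]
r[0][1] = 73.05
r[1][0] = 13.47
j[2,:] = [-84, -39]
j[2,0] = -84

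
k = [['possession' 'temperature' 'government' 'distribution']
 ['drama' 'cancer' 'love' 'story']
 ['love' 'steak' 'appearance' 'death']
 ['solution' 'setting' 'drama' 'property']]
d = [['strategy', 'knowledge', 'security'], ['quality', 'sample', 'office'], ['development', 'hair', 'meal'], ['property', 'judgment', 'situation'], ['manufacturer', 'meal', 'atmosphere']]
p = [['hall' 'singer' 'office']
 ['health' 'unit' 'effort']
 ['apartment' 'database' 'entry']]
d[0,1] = 'knowledge'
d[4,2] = 'atmosphere'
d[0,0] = 'strategy'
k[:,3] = ['distribution', 'story', 'death', 'property']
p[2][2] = 'entry'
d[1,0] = 'quality'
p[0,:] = ['hall', 'singer', 'office']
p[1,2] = 'effort'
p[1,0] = 'health'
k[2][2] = 'appearance'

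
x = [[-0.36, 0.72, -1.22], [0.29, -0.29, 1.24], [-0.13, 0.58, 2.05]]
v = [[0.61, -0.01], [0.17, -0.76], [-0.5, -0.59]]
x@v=[[0.51,0.18], [-0.49,-0.51], [-1.01,-1.65]]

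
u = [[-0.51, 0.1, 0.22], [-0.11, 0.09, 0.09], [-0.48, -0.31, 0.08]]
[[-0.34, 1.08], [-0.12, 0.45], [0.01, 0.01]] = u@ [[0.58,-0.81], [-0.87,1.79], [0.21,2.21]]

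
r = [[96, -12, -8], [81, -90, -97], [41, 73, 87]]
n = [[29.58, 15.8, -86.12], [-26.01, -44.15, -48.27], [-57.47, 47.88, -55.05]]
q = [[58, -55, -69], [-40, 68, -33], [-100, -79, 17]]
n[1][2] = -48.27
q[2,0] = -100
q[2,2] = 17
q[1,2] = -33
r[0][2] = -8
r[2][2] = 87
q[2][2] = 17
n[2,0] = -57.47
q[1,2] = -33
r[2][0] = 41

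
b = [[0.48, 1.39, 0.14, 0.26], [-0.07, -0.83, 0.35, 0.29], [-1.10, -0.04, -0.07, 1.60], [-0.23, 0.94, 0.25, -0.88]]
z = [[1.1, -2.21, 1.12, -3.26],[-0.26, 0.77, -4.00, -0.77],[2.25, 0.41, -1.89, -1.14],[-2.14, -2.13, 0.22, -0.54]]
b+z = [[1.58, -0.82, 1.26, -3.0], [-0.33, -0.06, -3.65, -0.48], [1.15, 0.37, -1.96, 0.46], [-2.37, -1.19, 0.47, -1.42]]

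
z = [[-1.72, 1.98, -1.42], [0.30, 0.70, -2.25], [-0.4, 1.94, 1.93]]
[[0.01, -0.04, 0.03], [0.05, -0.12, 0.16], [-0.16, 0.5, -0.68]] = z @ [[-0.03,0.11,-0.14], [-0.05,0.16,-0.22], [-0.04,0.12,-0.16]]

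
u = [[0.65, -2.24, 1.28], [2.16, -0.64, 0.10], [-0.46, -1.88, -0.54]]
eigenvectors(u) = [[-0.68+0.00j, (-0.68-0j), (-0.15+0j)],[-0.23+0.52j, (-0.23-0.52j), (0.39+0j)],[(-0.25-0.4j), -0.25+0.40j, 0.91+0.00j]]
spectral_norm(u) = 3.23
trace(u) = -0.53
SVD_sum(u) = [[1.03, -2.25, 0.66], [0.59, -1.28, 0.38], [0.53, -1.16, 0.34]] + [[-0.23, -0.12, -0.03], [1.46, 0.73, 0.2], [-1.16, -0.58, -0.16]] + [[-0.15, 0.12, 0.65],[0.11, -0.09, -0.47],[0.17, -0.14, -0.73]]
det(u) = -7.74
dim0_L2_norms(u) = [2.3, 2.99, 1.39]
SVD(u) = [[-0.79, 0.12, -0.6],[-0.45, -0.78, 0.44],[-0.41, 0.62, 0.67]] @ diag([3.2301698464666044, 2.1187565043438967, 1.130563416301073]) @ [[-0.4, 0.88, -0.26],  [-0.89, -0.44, -0.12],  [0.22, -0.18, -0.96]]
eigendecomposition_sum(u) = [[(0.37+1.1j), (-1.18+0.29j), 0.57+0.06j], [0.96+0.09j, -0.18+0.99j, (0.24-0.41j)], [-0.51+0.62j, (-0.6-0.58j), (0.17+0.35j)]] + [[(0.37-1.1j), -1.18-0.29j, 0.57-0.06j],[0.96-0.09j, (-0.18-0.99j), (0.24+0.41j)],[-0.51-0.62j, -0.60+0.58j, (0.17-0.35j)]] + [[-0.09-0.00j,(0.11+0j),(0.15+0j)], [0.24+0.00j,(-0.29-0j),-0.38-0.00j], [0.55+0.00j,-0.68-0.00j,(-0.88-0j)]]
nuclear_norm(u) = 6.48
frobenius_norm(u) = 4.03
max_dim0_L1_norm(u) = 4.76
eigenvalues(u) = [(0.37+2.45j), (0.37-2.45j), (-1.26+0j)]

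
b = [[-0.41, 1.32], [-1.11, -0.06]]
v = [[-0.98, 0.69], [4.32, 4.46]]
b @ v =[[6.10, 5.6], [0.83, -1.03]]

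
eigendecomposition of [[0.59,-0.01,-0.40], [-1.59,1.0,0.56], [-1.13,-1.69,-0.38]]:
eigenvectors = [[(-0.3+0j), 0.13+0.23j, (0.13-0.23j)], [0.03+0.00j, (-0.7+0j), -0.70-0.00j], [-0.95+0.00j, (0.44-0.5j), (0.44+0.5j)]]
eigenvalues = [(-0.68+0j), (0.94+0.92j), (0.94-0.92j)]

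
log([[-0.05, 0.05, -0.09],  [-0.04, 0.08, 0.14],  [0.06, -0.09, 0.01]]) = [[-4.95+2.60j, (-0.53+1.33j), (-3.19+2.74j)],[-1.79+1.68j, (-2.12+0.86j), (0.11+1.76j)],[(0.9-0.3j), -0.86-0.15j, -1.94-0.32j]]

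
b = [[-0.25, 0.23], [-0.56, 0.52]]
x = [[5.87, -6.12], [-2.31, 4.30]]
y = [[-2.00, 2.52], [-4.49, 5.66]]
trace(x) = 10.17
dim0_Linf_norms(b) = [0.56, 0.52]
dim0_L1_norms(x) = [8.18, 10.42]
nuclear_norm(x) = 10.86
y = b @ x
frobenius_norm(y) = 7.91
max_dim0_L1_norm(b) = 0.81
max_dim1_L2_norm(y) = 7.22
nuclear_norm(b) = 0.84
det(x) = 11.10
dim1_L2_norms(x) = [8.48, 4.88]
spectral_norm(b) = 0.84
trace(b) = 0.27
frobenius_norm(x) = 9.78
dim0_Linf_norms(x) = [5.87, 6.12]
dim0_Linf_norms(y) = [4.49, 5.66]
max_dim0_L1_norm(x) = 10.42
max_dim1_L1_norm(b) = 1.08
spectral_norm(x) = 9.72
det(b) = -0.00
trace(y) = 3.66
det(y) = -0.01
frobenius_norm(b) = 0.84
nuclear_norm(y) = 7.91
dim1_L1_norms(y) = [4.52, 10.15]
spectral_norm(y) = 7.91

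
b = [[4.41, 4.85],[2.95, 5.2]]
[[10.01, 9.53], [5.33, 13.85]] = b @ [[3.04, -2.04], [-0.7, 3.82]]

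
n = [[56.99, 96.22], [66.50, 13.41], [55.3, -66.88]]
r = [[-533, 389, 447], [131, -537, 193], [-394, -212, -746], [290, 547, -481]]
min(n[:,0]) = 55.3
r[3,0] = 290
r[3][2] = -481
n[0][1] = 96.22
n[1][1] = 13.41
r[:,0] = [-533, 131, -394, 290]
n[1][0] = 66.5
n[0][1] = 96.22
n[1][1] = 13.41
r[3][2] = -481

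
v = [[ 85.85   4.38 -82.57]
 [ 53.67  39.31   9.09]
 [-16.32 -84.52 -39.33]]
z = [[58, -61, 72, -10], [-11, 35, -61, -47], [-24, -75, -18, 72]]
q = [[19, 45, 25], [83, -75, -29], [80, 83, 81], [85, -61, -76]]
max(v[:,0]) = 85.85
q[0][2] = 25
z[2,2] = -18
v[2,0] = -16.32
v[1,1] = 39.31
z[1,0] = -11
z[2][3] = 72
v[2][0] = -16.32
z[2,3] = 72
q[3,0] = 85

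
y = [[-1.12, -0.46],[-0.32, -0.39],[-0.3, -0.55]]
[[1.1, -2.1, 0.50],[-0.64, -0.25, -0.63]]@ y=[[-0.71, 0.04], [0.99, 0.74]]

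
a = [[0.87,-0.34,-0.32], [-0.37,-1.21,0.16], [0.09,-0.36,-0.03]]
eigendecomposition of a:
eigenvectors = [[0.19,0.97,0.35], [0.94,-0.16,0.02], [0.27,0.16,0.94]]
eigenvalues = [-1.24, 0.87, -0.0]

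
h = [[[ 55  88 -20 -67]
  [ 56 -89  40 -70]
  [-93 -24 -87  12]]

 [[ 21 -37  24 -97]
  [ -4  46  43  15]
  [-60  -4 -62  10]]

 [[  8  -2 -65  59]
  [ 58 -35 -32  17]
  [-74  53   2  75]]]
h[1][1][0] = -4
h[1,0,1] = -37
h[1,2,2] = -62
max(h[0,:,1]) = 88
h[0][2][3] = 12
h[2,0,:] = [8, -2, -65, 59]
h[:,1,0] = [56, -4, 58]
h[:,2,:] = [[-93, -24, -87, 12], [-60, -4, -62, 10], [-74, 53, 2, 75]]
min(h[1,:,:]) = -97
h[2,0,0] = 8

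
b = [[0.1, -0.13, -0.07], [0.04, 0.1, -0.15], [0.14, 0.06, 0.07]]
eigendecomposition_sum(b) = [[(0.02+0.05j), -0.03+0.04j, -0.06-0.01j],[(0.05+0.02j), 0.02+0.05j, (-0.05+0.04j)],[0.05-0.04j, 0.06+0.01j, 0.01+0.07j]] + [[0.02-0.05j, -0.03-0.04j, -0.06+0.01j],[(0.05-0.02j), (0.02-0.05j), (-0.05-0.04j)],[(0.05+0.04j), 0.06-0.01j, (0.01-0.07j)]] + [[(0.07-0j), (-0.07+0j), 0.05+0.00j], [(-0.06+0j), 0.07-0.00j, -0.05-0.00j], [0.05-0.00j, (-0.05+0j), (0.04+0j)]]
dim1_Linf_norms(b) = [0.13, 0.15, 0.14]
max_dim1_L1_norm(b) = 0.3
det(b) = 0.01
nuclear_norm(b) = 0.53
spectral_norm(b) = 0.19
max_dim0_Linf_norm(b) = 0.15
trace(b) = 0.27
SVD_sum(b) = [[0.05, 0.02, -0.07], [0.1, 0.03, -0.13], [0.02, 0.01, -0.03]] + [[0.08, -0.13, 0.02], [-0.04, 0.08, -0.01], [0.02, -0.03, 0.01]] + [[-0.03, -0.02, -0.03], [-0.01, -0.01, -0.01], [0.10, 0.08, 0.10]]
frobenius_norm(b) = 0.31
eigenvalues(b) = [(0.05+0.17j), (0.05-0.17j), (0.18+0j)]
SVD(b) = [[-0.46, -0.85, 0.26], [-0.86, 0.5, 0.10], [-0.22, -0.18, -0.96]] @ diag([0.18758894413848431, 0.17658675099758542, 0.16621524421401704]) @ [[-0.59, -0.21, 0.78], [-0.51, 0.85, -0.16], [-0.63, -0.49, -0.61]]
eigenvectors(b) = [[(-0.22+0.52j),(-0.22-0.52j),0.62+0.00j],[0.27+0.49j,(0.27-0.49j),(-0.62+0j)],[0.60+0.00j,(0.6-0j),0.48+0.00j]]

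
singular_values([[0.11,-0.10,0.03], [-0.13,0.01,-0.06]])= [0.2, 0.07]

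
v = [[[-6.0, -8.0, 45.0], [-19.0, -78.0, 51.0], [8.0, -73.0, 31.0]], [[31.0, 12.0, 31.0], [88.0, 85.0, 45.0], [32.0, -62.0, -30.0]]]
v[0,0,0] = -6.0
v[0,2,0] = 8.0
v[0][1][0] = -19.0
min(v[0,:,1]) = -78.0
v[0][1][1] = -78.0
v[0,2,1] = -73.0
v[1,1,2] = 45.0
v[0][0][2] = 45.0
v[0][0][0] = -6.0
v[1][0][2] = 31.0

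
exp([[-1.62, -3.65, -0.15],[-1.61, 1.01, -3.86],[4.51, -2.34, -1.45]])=[[25.32, -38.05, 22.72], [-46.31, 69.49, -41.56], [35.42, -53.12, 31.73]]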